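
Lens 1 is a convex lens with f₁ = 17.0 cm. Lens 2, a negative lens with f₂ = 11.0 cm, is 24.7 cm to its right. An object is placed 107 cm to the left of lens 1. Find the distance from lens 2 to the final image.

Lens 1: 1/d_i1 = 1/f₁ − 1/d_o1 = 1/(17.0) − 1/(107) = 0.04948, so d_i1 = 20.21 cm.
The intermediate image is 20.21 cm to the right of lens 1, which is 24.7 − (20.21) = 4.490 cm to the left of lens 2, so d_o2 = +4.490 cm.
Lens 2 is diverging, so f₂ = −11.0 cm.
Lens 2: 1/d_i2 = 1/f₂ − 1/d_o2 = 1/(-11.0) − 1/(4.490) = -0.3136, so d_i2 = -3.19 cm.
The final image is virtual, 3.19 cm to the left of lens 2 (overall magnification ≈ -0.13).

3.19 cm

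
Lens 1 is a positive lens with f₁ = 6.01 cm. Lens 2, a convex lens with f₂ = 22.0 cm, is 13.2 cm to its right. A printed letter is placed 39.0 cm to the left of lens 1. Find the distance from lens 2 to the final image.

Lens 1: 1/d_i1 = 1/f₁ − 1/d_o1 = 1/(6.01) − 1/(39.0) = 0.1407, so d_i1 = 7.105 cm.
The intermediate image is 7.105 cm to the right of lens 1, which is 13.2 − (7.105) = 6.095 cm to the left of lens 2, so d_o2 = +6.095 cm.
Lens 2: 1/d_i2 = 1/f₂ − 1/d_o2 = 1/(22.0) − 1/(6.095) = -0.1186, so d_i2 = -8.43 cm.
The final image is virtual, 8.43 cm to the left of lens 2 (overall magnification ≈ -0.25).

8.43 cm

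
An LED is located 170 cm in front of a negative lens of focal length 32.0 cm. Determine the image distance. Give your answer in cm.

For a negative lens, f = -32.0 cm.
Thin-lens equation: 1/v = 1/f − 1/u = 1/(-32.00) − 1/(170) = -0.03125 − 0.005882 = -0.03713, so v = -26.9 cm.
The image is virtual, upright and reduced, on the same side as the object.

26.9 cm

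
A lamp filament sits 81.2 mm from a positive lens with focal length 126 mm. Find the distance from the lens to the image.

Lens equation: 1/d_i = 1/f − 1/d_o = 1/(126.0) − 1/(81.2) = 0.007937 − 0.01232 = -0.004379, so d_i = -228 mm.
The image is virtual, upright and enlarged, on the same side as the object.

228 mm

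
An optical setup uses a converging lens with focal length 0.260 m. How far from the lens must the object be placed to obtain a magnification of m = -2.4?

0.368 m

m = −d_i/d_o ⇒ d_i = −m·d_o.
1/f = 1/d_o + 1/d_i = 1/d_o − 1/(m·d_o) = (1 − 1/m)/d_o, so d_o = f(1 − 1/m) = (0.2600)(1 − 1/(-2.4)) = 0.368 m.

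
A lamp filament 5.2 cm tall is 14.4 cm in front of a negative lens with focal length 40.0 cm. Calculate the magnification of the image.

m = +0.735

For a negative lens, f = -40.0 cm.
1/d_i = 1/f − 1/d_o = 1/(-40.00) − 1/(14.4) = -0.09444, so d_i = -10.59 cm.
m = −d_i/d_o = −(-10.59)/(14.4) = +0.735.
The image is virtual, upright and reduced, on the same side as the object.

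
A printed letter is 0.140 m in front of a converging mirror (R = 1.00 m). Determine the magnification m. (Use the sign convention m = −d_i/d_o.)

f = R/2 = 1.00/2 = 0.5000 m.
1/d_i = 1/f − 1/d_o = 1/(0.5000) − 1/(0.140) = -5.143, so d_i = -0.1944 m.
m = −d_i/d_o = −(-0.1944)/(0.140) = +1.39.
The image is virtual, upright and enlarged, behind the mirror.

m = +1.39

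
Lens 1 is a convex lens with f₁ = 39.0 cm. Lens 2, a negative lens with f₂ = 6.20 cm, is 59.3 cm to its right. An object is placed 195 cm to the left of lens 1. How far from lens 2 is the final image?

Lens 1: 1/d_i1 = 1/f₁ − 1/d_o1 = 1/(39.0) − 1/(195) = 0.02051, so d_i1 = 48.75 cm.
The intermediate image is 48.75 cm to the right of lens 1, which is 59.3 − (48.75) = 10.55 cm to the left of lens 2, so d_o2 = +10.55 cm.
Lens 2 is diverging, so f₂ = −6.20 cm.
Lens 2: 1/d_i2 = 1/f₂ − 1/d_o2 = 1/(-6.20) − 1/(10.55) = -0.2561, so d_i2 = -3.91 cm.
The final image is virtual, 3.91 cm to the left of lens 2 (overall magnification ≈ -0.093).

3.91 cm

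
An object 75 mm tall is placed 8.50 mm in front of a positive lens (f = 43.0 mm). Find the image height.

93.5 mm

1/d_i = 1/f − 1/d_o = 1/(43.00) − 1/(8.50) = -0.09439, so d_i = -10.59 mm.
m = −d_i/d_o = +1.246.
|h_i| = |m|·h_o = 1.246 × 75 = 93.5 mm. The image is virtual, upright and enlarged, on the same side as the object.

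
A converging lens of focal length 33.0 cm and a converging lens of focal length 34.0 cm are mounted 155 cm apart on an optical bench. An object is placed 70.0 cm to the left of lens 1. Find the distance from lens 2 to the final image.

53.7 cm

Lens 1: 1/d_i1 = 1/f₁ − 1/d_o1 = 1/(33.0) − 1/(70.0) = 0.01602, so d_i1 = 62.43 cm.
The intermediate image is 62.43 cm to the right of lens 1, which is 155 − (62.43) = 92.57 cm to the left of lens 2, so d_o2 = +92.57 cm.
Lens 2: 1/d_i2 = 1/f₂ − 1/d_o2 = 1/(34.0) − 1/(92.57) = 0.01861, so d_i2 = 53.7 cm.
The final image is real, 53.7 cm to the right of lens 2 (overall magnification ≈ 0.52).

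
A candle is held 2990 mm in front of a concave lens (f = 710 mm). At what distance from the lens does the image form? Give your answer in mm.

574 mm

For a concave lens, f = -710 mm.
Thin-lens equation: 1/q = 1/f − 1/p = 1/(-710.0) − 1/(2990) = -0.001408 − 0.0003344 = -0.001743, so q = -574 mm.
The image is virtual, upright and reduced, on the same side as the object.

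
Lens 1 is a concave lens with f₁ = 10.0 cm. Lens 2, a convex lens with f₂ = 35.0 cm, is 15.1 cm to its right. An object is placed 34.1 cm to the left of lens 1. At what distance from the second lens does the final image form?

Lens 1 is diverging, so f₁ = −10.0 cm.
Lens 1: 1/d_i1 = 1/f₁ − 1/d_o1 = 1/(-10.0) − 1/(34.1) = -0.1293, so d_i1 = -7.732 cm.
The intermediate image is 7.732 cm to the left of lens 1 (virtual), which is 15.1 − (-7.732) = 22.83 cm to the left of lens 2, so d_o2 = +22.83 cm.
Lens 2: 1/d_i2 = 1/f₂ − 1/d_o2 = 1/(35.0) − 1/(22.83) = -0.01523, so d_i2 = -65.7 cm.
The final image is virtual, 65.7 cm to the left of lens 2 (overall magnification ≈ 0.65).

65.7 cm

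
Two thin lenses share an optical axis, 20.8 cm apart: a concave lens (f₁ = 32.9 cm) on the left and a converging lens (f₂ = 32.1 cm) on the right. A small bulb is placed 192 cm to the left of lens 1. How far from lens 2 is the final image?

93.5 cm

Lens 1 is diverging, so f₁ = −32.9 cm.
Lens 1: 1/d_i1 = 1/f₁ − 1/d_o1 = 1/(-32.9) − 1/(192) = -0.03560, so d_i1 = -28.09 cm.
The intermediate image is 28.09 cm to the left of lens 1 (virtual), which is 20.8 − (-28.09) = 48.89 cm to the left of lens 2, so d_o2 = +48.89 cm.
Lens 2: 1/d_i2 = 1/f₂ − 1/d_o2 = 1/(32.1) − 1/(48.89) = 0.01070, so d_i2 = 93.5 cm.
The final image is real, 93.5 cm to the right of lens 2 (overall magnification ≈ -0.28).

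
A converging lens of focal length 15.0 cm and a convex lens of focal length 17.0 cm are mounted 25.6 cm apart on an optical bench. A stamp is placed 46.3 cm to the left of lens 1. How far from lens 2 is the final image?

4.27 cm

Lens 1: 1/d_i1 = 1/f₁ − 1/d_o1 = 1/(15.0) − 1/(46.3) = 0.04507, so d_i1 = 22.19 cm.
The intermediate image is 22.19 cm to the right of lens 1, which is 25.6 − (22.19) = 3.410 cm to the left of lens 2, so d_o2 = +3.410 cm.
Lens 2: 1/d_i2 = 1/f₂ − 1/d_o2 = 1/(17.0) − 1/(3.410) = -0.2344, so d_i2 = -4.27 cm.
The final image is virtual, 4.27 cm to the left of lens 2 (overall magnification ≈ -0.60).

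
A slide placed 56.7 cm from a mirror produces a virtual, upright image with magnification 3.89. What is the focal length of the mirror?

f = 76.3 cm (concave)

m = −d_i/d_o ⇒ d_i = −m·d_o = −(+3.89)·(56.7) = -220.6 cm.
1/f = 1/d_o + 1/d_i = 1/(56.7) + 1/(-220.6) = 0.01310, so f = 76.3 cm.
Since f is positive, the mirror is concave.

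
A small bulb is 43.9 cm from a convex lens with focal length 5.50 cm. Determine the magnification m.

m = -0.143

1/d_i = 1/f − 1/d_o = 1/(5.500) − 1/(43.9) = 0.1590, so d_i = 6.288 cm.
m = −d_i/d_o = −(6.288)/(43.9) = -0.143.
The image is real, inverted and reduced, on the far side of the lens.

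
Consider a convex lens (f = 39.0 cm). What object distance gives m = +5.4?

m = −d_i/d_o ⇒ d_i = −m·d_o.
1/f = 1/d_o + 1/d_i = 1/d_o − 1/(m·d_o) = (1 − 1/m)/d_o, so d_o = f(1 − 1/m) = (39.00)(1 − 1/(+5.4)) = 31.8 cm.

31.8 cm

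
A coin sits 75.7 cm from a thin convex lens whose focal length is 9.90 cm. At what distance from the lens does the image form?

11.4 cm

Lens equation: 1/d_i = 1/f − 1/d_o = 1/(9.900) − 1/(75.7) = 0.1010 − 0.01321 = 0.08780, so d_i = 11.4 cm.
The image is real, inverted and reduced, on the far side of the lens.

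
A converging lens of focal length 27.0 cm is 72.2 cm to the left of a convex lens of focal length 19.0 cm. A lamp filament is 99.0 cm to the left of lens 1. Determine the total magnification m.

m = +0.443

Lens 1: 1/d_i1 = 1/(27.0) − 1/(99.0) = 0.02694, so d_i1 = 37.12 cm; m₁ = −d_i1/d_o1 = -0.3749.
d_o2 = 72.2 − (37.12) = 35.08 cm.
Lens 2: 1/d_i2 = 1/(19.0) − 1/(35.08) = 0.02413, so d_i2 = 41.45 cm; m₂ = −d_i2/d_o2 = -1.182.
m = m₁·m₂ = (-0.3749)(-1.182) = +0.443.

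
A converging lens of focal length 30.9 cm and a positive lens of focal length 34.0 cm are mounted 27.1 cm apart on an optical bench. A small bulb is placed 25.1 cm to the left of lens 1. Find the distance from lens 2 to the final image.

Lens 1: 1/d_i1 = 1/f₁ − 1/d_o1 = 1/(30.9) − 1/(25.1) = -0.007478, so d_i1 = -133.7 cm.
The intermediate image is 133.7 cm to the left of lens 1 (virtual), which is 27.1 − (-133.7) = 160.8 cm to the left of lens 2, so d_o2 = +160.8 cm.
Lens 2: 1/d_i2 = 1/f₂ − 1/d_o2 = 1/(34.0) − 1/(160.8) = 0.02319, so d_i2 = 43.1 cm.
The final image is real, 43.1 cm to the right of lens 2 (overall magnification ≈ -1.4).

43.1 cm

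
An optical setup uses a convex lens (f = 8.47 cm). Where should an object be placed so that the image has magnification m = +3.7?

m = −d_i/d_o ⇒ d_i = −m·d_o.
1/f = 1/d_o + 1/d_i = 1/d_o − 1/(m·d_o) = (1 − 1/m)/d_o, so d_o = f(1 − 1/m) = (8.470)(1 − 1/(+3.7)) = 6.18 cm.

6.18 cm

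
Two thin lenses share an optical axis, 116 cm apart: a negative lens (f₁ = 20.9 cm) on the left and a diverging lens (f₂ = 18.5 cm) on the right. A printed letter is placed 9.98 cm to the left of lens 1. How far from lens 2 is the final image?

16.1 cm

Lens 1 is diverging, so f₁ = −20.9 cm.
Lens 1: 1/d_i1 = 1/f₁ − 1/d_o1 = 1/(-20.9) − 1/(9.98) = -0.1480, so d_i1 = -6.755 cm.
The intermediate image is 6.755 cm to the left of lens 1 (virtual), which is 116 − (-6.755) = 122.8 cm to the left of lens 2, so d_o2 = +122.8 cm.
Lens 2 is diverging, so f₂ = −18.5 cm.
Lens 2: 1/d_i2 = 1/f₂ − 1/d_o2 = 1/(-18.5) − 1/(122.8) = -0.06220, so d_i2 = -16.1 cm.
The final image is virtual, 16.1 cm to the left of lens 2 (overall magnification ≈ 0.089).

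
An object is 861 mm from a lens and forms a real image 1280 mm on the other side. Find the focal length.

f = 515 mm (converging)

Real image ⇒ d_i = +1280 mm.
1/f = 1/d_o + 1/d_i = 1/(861) + 1/(1280) = 0.001943, so f = 515 mm.
Since f is positive, the lens is converging.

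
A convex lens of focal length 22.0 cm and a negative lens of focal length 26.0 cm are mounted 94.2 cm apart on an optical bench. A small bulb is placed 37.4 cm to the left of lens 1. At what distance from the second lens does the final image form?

15.9 cm

Lens 1: 1/d_i1 = 1/f₁ − 1/d_o1 = 1/(22.0) − 1/(37.4) = 0.01872, so d_i1 = 53.43 cm.
The intermediate image is 53.43 cm to the right of lens 1, which is 94.2 − (53.43) = 40.77 cm to the left of lens 2, so d_o2 = +40.77 cm.
Lens 2 is diverging, so f₂ = −26.0 cm.
Lens 2: 1/d_i2 = 1/f₂ − 1/d_o2 = 1/(-26.0) − 1/(40.77) = -0.06299, so d_i2 = -15.9 cm.
The final image is virtual, 15.9 cm to the left of lens 2 (overall magnification ≈ -0.56).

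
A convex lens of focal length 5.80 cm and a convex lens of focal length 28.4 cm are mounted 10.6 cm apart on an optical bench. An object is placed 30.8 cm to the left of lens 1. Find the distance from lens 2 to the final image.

Lens 1: 1/d_i1 = 1/f₁ − 1/d_o1 = 1/(5.80) − 1/(30.8) = 0.1399, so d_i1 = 7.146 cm.
The intermediate image is 7.146 cm to the right of lens 1, which is 10.6 − (7.146) = 3.454 cm to the left of lens 2, so d_o2 = +3.454 cm.
Lens 2: 1/d_i2 = 1/f₂ − 1/d_o2 = 1/(28.4) − 1/(3.454) = -0.2543, so d_i2 = -3.93 cm.
The final image is virtual, 3.93 cm to the left of lens 2 (overall magnification ≈ -0.26).

3.93 cm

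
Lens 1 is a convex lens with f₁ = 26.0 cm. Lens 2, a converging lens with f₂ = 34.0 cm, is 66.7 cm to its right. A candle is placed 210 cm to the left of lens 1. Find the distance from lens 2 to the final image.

Lens 1: 1/d_i1 = 1/f₁ − 1/d_o1 = 1/(26.0) − 1/(210) = 0.03370, so d_i1 = 29.67 cm.
The intermediate image is 29.67 cm to the right of lens 1, which is 66.7 − (29.67) = 37.03 cm to the left of lens 2, so d_o2 = +37.03 cm.
Lens 2: 1/d_i2 = 1/f₂ − 1/d_o2 = 1/(34.0) − 1/(37.03) = 0.002407, so d_i2 = 416 cm.
The final image is real, 416 cm to the right of lens 2 (overall magnification ≈ 1.6).

416 cm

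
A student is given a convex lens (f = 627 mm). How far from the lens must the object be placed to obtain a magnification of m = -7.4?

m = −d_i/d_o ⇒ d_i = −m·d_o.
1/f = 1/d_o + 1/d_i = 1/d_o − 1/(m·d_o) = (1 − 1/m)/d_o, so d_o = f(1 − 1/m) = (627.0)(1 − 1/(-7.4)) = 712 mm.

712 mm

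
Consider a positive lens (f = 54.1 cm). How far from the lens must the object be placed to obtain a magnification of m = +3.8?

39.9 cm

m = −d_i/d_o ⇒ d_i = −m·d_o.
1/f = 1/d_o + 1/d_i = 1/d_o − 1/(m·d_o) = (1 − 1/m)/d_o, so d_o = f(1 − 1/m) = (54.10)(1 − 1/(+3.8)) = 39.9 cm.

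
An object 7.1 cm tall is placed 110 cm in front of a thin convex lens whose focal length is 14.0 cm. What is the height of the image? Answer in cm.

1/d_i = 1/f − 1/d_o = 1/(14.00) − 1/(110) = 0.06234, so d_i = 16.04 cm.
m = −d_i/d_o = -0.1458.
|h_i| = |m|·h_o = 0.1458 × 7.1 = 1.04 cm. The image is real, inverted and reduced, on the far side of the lens.

1.04 cm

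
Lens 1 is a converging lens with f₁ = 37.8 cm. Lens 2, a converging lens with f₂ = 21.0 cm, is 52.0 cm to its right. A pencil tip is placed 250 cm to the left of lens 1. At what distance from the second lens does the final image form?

11.6 cm

Lens 1: 1/d_i1 = 1/f₁ − 1/d_o1 = 1/(37.8) − 1/(250) = 0.02246, so d_i1 = 44.53 cm.
The intermediate image is 44.53 cm to the right of lens 1, which is 52.0 − (44.53) = 7.470 cm to the left of lens 2, so d_o2 = +7.470 cm.
Lens 2: 1/d_i2 = 1/f₂ − 1/d_o2 = 1/(21.0) − 1/(7.470) = -0.08625, so d_i2 = -11.6 cm.
The final image is virtual, 11.6 cm to the left of lens 2 (overall magnification ≈ -0.28).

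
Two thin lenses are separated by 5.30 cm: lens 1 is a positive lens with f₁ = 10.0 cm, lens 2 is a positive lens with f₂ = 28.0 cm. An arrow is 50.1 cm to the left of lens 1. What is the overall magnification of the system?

m = -0.198

Lens 1: 1/d_i1 = 1/(10.0) − 1/(50.1) = 0.08004, so d_i1 = 12.49 cm; m₁ = −d_i1/d_o1 = -0.2493.
d_o2 = 5.30 − (12.49) = -7.190 cm (virtual object).
Lens 2: 1/d_i2 = 1/(28.0) − 1/(-7.190) = 0.1748, so d_i2 = 5.721 cm; m₂ = −d_i2/d_o2 = +0.7957.
m = m₁·m₂ = (-0.2493)(+0.7957) = -0.198.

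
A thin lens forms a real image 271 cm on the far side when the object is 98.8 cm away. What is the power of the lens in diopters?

P = +1.38 D

d_i = +271 cm.
1/f = 1/d_o + 1/d_i = 1/(98.8) + 1/(271) = 0.01381 cm⁻¹.
f = 72.40 cm = 0.7240 m, so P = 1/f = +1.38 D.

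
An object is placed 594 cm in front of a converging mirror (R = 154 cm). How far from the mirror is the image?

f = R/2 = 154/2 = 77.00 cm.
Mirror equation: 1/s_i = 1/f − 1/s_o = 1/(77.00) − 1/(594) = 0.01299 − 0.001684 = 0.01130, so s_i = 88.5 cm.
The image is real, inverted and reduced, in front of the mirror.

88.5 cm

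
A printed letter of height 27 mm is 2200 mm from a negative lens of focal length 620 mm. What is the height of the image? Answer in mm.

5.94 mm

For a negative lens, f = -620 mm.
1/d_i = 1/f − 1/d_o = 1/(-620.0) − 1/(2200) = -0.002067, so d_i = -483.7 mm.
m = −d_i/d_o = +0.2199.
|h_i| = |m|·h_o = 0.2199 × 27 = 5.94 mm. The image is virtual, upright and reduced, on the same side as the object.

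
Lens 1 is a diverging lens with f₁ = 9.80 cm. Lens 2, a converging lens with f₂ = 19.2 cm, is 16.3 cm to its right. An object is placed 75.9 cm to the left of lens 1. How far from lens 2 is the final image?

Lens 1 is diverging, so f₁ = −9.80 cm.
Lens 1: 1/d_i1 = 1/f₁ − 1/d_o1 = 1/(-9.80) − 1/(75.9) = -0.1152, so d_i1 = -8.679 cm.
The intermediate image is 8.679 cm to the left of lens 1 (virtual), which is 16.3 − (-8.679) = 24.98 cm to the left of lens 2, so d_o2 = +24.98 cm.
Lens 2: 1/d_i2 = 1/f₂ − 1/d_o2 = 1/(19.2) − 1/(24.98) = 0.01205, so d_i2 = 83.0 cm.
The final image is real, 83.0 cm to the right of lens 2 (overall magnification ≈ -0.38).

83.0 cm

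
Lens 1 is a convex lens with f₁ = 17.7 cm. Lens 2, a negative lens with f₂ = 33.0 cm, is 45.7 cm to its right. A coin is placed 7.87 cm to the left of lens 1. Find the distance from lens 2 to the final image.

21.3 cm

Lens 1: 1/d_i1 = 1/f₁ − 1/d_o1 = 1/(17.7) − 1/(7.87) = -0.07057, so d_i1 = -14.17 cm.
The intermediate image is 14.17 cm to the left of lens 1 (virtual), which is 45.7 − (-14.17) = 59.87 cm to the left of lens 2, so d_o2 = +59.87 cm.
Lens 2 is diverging, so f₂ = −33.0 cm.
Lens 2: 1/d_i2 = 1/f₂ − 1/d_o2 = 1/(-33.0) − 1/(59.87) = -0.04701, so d_i2 = -21.3 cm.
The final image is virtual, 21.3 cm to the left of lens 2 (overall magnification ≈ 0.64).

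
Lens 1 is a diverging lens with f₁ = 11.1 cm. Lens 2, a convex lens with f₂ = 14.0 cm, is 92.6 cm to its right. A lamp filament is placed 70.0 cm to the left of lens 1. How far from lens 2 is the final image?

Lens 1 is diverging, so f₁ = −11.1 cm.
Lens 1: 1/d_i1 = 1/f₁ − 1/d_o1 = 1/(-11.1) − 1/(70.0) = -0.1044, so d_i1 = -9.581 cm.
The intermediate image is 9.581 cm to the left of lens 1 (virtual), which is 92.6 − (-9.581) = 102.2 cm to the left of lens 2, so d_o2 = +102.2 cm.
Lens 2: 1/d_i2 = 1/f₂ − 1/d_o2 = 1/(14.0) − 1/(102.2) = 0.06164, so d_i2 = 16.2 cm.
The final image is real, 16.2 cm to the right of lens 2 (overall magnification ≈ -0.022).

16.2 cm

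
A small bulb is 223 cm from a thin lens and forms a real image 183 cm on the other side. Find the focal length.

Real image ⇒ d_i = +183 cm.
1/f = 1/d_o + 1/d_i = 1/(223) + 1/(183) = 0.009949, so f = 101 cm.
Since f is positive, the thin lens is converging.

f = 101 cm (converging)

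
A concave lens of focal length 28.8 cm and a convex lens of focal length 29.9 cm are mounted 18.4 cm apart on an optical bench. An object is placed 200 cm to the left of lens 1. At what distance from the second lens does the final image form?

Lens 1 is diverging, so f₁ = −28.8 cm.
Lens 1: 1/d_i1 = 1/f₁ − 1/d_o1 = 1/(-28.8) − 1/(200) = -0.03972, so d_i1 = -25.17 cm.
The intermediate image is 25.17 cm to the left of lens 1 (virtual), which is 18.4 − (-25.17) = 43.57 cm to the left of lens 2, so d_o2 = +43.57 cm.
Lens 2: 1/d_i2 = 1/f₂ − 1/d_o2 = 1/(29.9) − 1/(43.57) = 0.01049, so d_i2 = 95.3 cm.
The final image is real, 95.3 cm to the right of lens 2 (overall magnification ≈ -0.28).

95.3 cm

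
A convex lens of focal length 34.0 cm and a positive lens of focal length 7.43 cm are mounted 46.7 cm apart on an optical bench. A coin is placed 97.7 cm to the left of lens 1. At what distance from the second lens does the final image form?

Lens 1: 1/d_i1 = 1/f₁ − 1/d_o1 = 1/(34.0) − 1/(97.7) = 0.01918, so d_i1 = 52.15 cm.
The intermediate image is 52.15 cm to the right of lens 1, which lies 5.450 cm to the right of lens 2 — a virtual object — so d_o2 = −5.450 cm.
Lens 2: 1/d_i2 = 1/f₂ − 1/d_o2 = 1/(7.43) − 1/(-5.450) = 0.3181, so d_i2 = 3.14 cm.
The final image is real, 3.14 cm to the right of lens 2 (overall magnification ≈ -0.31).

3.14 cm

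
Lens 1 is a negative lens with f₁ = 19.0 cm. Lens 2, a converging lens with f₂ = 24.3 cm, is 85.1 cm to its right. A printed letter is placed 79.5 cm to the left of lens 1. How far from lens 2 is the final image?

32.1 cm

Lens 1 is diverging, so f₁ = −19.0 cm.
Lens 1: 1/d_i1 = 1/f₁ − 1/d_o1 = 1/(-19.0) − 1/(79.5) = -0.06521, so d_i1 = -15.34 cm.
The intermediate image is 15.34 cm to the left of lens 1 (virtual), which is 85.1 − (-15.34) = 100.4 cm to the left of lens 2, so d_o2 = +100.4 cm.
Lens 2: 1/d_i2 = 1/f₂ − 1/d_o2 = 1/(24.3) − 1/(100.4) = 0.03119, so d_i2 = 32.1 cm.
The final image is real, 32.1 cm to the right of lens 2 (overall magnification ≈ -0.062).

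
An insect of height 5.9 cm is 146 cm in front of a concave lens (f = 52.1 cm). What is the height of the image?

1.55 cm

For a concave lens, f = -52.1 cm.
1/d_i = 1/f − 1/d_o = 1/(-52.10) − 1/(146) = -0.02604, so d_i = -38.40 cm.
m = −d_i/d_o = +0.2630.
|h_i| = |m|·h_o = 0.2630 × 5.9 = 1.55 cm. The image is virtual, upright and reduced, on the same side as the object.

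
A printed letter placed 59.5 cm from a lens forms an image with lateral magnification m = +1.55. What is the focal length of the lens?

f = 168 cm (converging)

m = −d_i/d_o ⇒ d_i = −m·d_o = −(+1.55)·(59.5) = -92.23 cm.
1/f = 1/d_o + 1/d_i = 1/(59.5) + 1/(-92.23) = 0.005964, so f = 168 cm.
Since f is positive, the lens is converging.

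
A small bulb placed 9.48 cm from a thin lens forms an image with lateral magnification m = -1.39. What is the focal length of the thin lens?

m = −d_i/d_o ⇒ d_i = −m·d_o = −(-1.39)·(9.48) = 13.18 cm.
1/f = 1/d_o + 1/d_i = 1/(9.48) + 1/(13.18) = 0.1814, so f = 5.51 cm.
Since f is positive, the thin lens is converging.

f = 5.51 cm (converging)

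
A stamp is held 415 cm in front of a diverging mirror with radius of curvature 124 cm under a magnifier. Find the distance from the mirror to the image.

f = R/2 = 124/2 = 62.00 cm; for a diverging mirror, f = -62.00 cm.
Mirror equation: 1/v = 1/f − 1/u = 1/(-62.00) − 1/(415) = -0.01613 − 0.002410 = -0.01854, so v = -53.9 cm.
The image is virtual, upright and reduced, behind the mirror.

53.9 cm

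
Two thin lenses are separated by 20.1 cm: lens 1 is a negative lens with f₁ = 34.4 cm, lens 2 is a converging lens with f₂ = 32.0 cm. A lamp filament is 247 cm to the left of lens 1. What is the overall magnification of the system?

m = -0.214

f₁ = −34.4 cm (diverging).
Lens 1: 1/d_i1 = 1/(-34.4) − 1/(247) = -0.03312, so d_i1 = -30.19 cm; m₁ = −d_i1/d_o1 = +0.1222.
d_o2 = 20.1 − (-30.19) = 50.29 cm.
Lens 2: 1/d_i2 = 1/(32.0) − 1/(50.29) = 0.01137, so d_i2 = 87.99 cm; m₂ = −d_i2/d_o2 = -1.750.
m = m₁·m₂ = (+0.1222)(-1.750) = -0.214.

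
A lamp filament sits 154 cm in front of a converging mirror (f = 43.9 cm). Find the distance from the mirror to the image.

Mirror equation: 1/d_i = 1/f − 1/d_o = 1/(43.90) − 1/(154) = 0.02278 − 0.006494 = 0.01629, so d_i = 61.4 cm.
The image is real, inverted and reduced, in front of the mirror.

61.4 cm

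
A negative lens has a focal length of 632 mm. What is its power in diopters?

P = -1.58 D

For a negative lens, f = −632 mm.
f = -63.2 cm = -0.632 m.
P = 1/f = 1/(-0.632 m) = -1.58 D.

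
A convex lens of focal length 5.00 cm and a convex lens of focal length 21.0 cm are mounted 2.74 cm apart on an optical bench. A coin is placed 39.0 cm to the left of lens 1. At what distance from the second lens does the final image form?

Lens 1: 1/d_i1 = 1/f₁ − 1/d_o1 = 1/(5.00) − 1/(39.0) = 0.1744, so d_i1 = 5.735 cm.
The intermediate image is 5.735 cm to the right of lens 1, which lies 2.995 cm to the right of lens 2 — a virtual object — so d_o2 = −2.995 cm.
Lens 2: 1/d_i2 = 1/f₂ − 1/d_o2 = 1/(21.0) − 1/(-2.995) = 0.3815, so d_i2 = 2.62 cm.
The final image is real, 2.62 cm to the right of lens 2 (overall magnification ≈ -0.13).

2.62 cm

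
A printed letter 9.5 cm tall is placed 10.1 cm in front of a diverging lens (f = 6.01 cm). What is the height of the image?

3.54 cm

For a diverging lens, f = -6.01 cm.
1/d_i = 1/f − 1/d_o = 1/(-6.010) − 1/(10.1) = -0.2654, so d_i = -3.768 cm.
m = −d_i/d_o = +0.3731.
|h_i| = |m|·h_o = 0.3731 × 9.5 = 3.54 cm. The image is virtual, upright and reduced, on the same side as the object.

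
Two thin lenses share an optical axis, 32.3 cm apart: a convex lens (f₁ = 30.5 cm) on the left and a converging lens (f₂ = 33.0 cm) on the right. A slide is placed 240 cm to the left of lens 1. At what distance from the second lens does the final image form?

Lens 1: 1/d_i1 = 1/f₁ − 1/d_o1 = 1/(30.5) − 1/(240) = 0.02862, so d_i1 = 34.94 cm.
The intermediate image is 34.94 cm to the right of lens 1, which lies 2.640 cm to the right of lens 2 — a virtual object — so d_o2 = −2.640 cm.
Lens 2: 1/d_i2 = 1/f₂ − 1/d_o2 = 1/(33.0) − 1/(-2.640) = 0.4091, so d_i2 = 2.44 cm.
The final image is real, 2.44 cm to the right of lens 2 (overall magnification ≈ -0.13).

2.44 cm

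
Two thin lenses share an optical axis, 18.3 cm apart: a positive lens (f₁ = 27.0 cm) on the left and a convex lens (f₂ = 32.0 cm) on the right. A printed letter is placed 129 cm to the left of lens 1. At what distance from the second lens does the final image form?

Lens 1: 1/d_i1 = 1/f₁ − 1/d_o1 = 1/(27.0) − 1/(129) = 0.02929, so d_i1 = 34.15 cm.
The intermediate image is 34.15 cm to the right of lens 1, which lies 15.85 cm to the right of lens 2 — a virtual object — so d_o2 = −15.85 cm.
Lens 2: 1/d_i2 = 1/f₂ − 1/d_o2 = 1/(32.0) − 1/(-15.85) = 0.09434, so d_i2 = 10.6 cm.
The final image is real, 10.6 cm to the right of lens 2 (overall magnification ≈ -0.18).

10.6 cm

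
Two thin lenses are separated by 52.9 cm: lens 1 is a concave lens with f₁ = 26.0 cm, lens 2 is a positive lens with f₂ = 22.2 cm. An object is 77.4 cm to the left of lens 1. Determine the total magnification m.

m = -0.111

f₁ = −26.0 cm (diverging).
Lens 1: 1/d_i1 = 1/(-26.0) − 1/(77.4) = -0.05138, so d_i1 = -19.46 cm; m₁ = −d_i1/d_o1 = +0.2514.
d_o2 = 52.9 − (-19.46) = 72.36 cm.
Lens 2: 1/d_i2 = 1/(22.2) − 1/(72.36) = 0.03123, so d_i2 = 32.03 cm; m₂ = −d_i2/d_o2 = -0.4426.
m = m₁·m₂ = (+0.2514)(-0.4426) = -0.111.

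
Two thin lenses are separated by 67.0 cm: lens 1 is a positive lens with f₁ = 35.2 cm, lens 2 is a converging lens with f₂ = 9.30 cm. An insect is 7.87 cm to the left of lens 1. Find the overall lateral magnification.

Lens 1: 1/d_i1 = 1/(35.2) − 1/(7.87) = -0.09866, so d_i1 = -10.14 cm; m₁ = −d_i1/d_o1 = +1.288.
d_o2 = 67.0 − (-10.14) = 77.14 cm.
Lens 2: 1/d_i2 = 1/(9.30) − 1/(77.14) = 0.09456, so d_i2 = 10.57 cm; m₂ = −d_i2/d_o2 = -0.1371.
m = m₁·m₂ = (+1.288)(-0.1371) = -0.177.

m = -0.177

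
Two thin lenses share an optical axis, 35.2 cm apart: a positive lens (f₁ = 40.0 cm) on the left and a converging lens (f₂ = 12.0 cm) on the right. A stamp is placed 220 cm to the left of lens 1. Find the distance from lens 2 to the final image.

Lens 1: 1/d_i1 = 1/f₁ − 1/d_o1 = 1/(40.0) − 1/(220) = 0.02045, so d_i1 = 48.89 cm.
The intermediate image is 48.89 cm to the right of lens 1, which lies 13.69 cm to the right of lens 2 — a virtual object — so d_o2 = −13.69 cm.
Lens 2: 1/d_i2 = 1/f₂ − 1/d_o2 = 1/(12.0) − 1/(-13.69) = 0.1564, so d_i2 = 6.39 cm.
The final image is real, 6.39 cm to the right of lens 2 (overall magnification ≈ -0.10).

6.39 cm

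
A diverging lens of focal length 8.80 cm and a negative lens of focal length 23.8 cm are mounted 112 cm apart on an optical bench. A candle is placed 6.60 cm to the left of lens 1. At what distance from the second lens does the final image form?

Lens 1 is diverging, so f₁ = −8.80 cm.
Lens 1: 1/d_i1 = 1/f₁ − 1/d_o1 = 1/(-8.80) − 1/(6.60) = -0.2652, so d_i1 = -3.771 cm.
The intermediate image is 3.771 cm to the left of lens 1 (virtual), which is 112 − (-3.771) = 115.8 cm to the left of lens 2, so d_o2 = +115.8 cm.
Lens 2 is diverging, so f₂ = −23.8 cm.
Lens 2: 1/d_i2 = 1/f₂ − 1/d_o2 = 1/(-23.8) − 1/(115.8) = -0.05065, so d_i2 = -19.7 cm.
The final image is virtual, 19.7 cm to the left of lens 2 (overall magnification ≈ 0.097).

19.7 cm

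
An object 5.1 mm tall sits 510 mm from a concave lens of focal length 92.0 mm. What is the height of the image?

0.779 mm

For a concave lens, f = -92.0 mm.
1/d_i = 1/f − 1/d_o = 1/(-92.00) − 1/(510) = -0.01283, so d_i = -77.94 mm.
m = −d_i/d_o = +0.1528.
|h_i| = |m|·h_o = 0.1528 × 5.1 = 0.779 mm. The image is virtual, upright and reduced, on the same side as the object.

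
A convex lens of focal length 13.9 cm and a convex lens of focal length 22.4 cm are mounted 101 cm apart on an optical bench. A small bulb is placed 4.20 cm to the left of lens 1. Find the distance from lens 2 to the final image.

Lens 1: 1/d_i1 = 1/f₁ − 1/d_o1 = 1/(13.9) − 1/(4.20) = -0.1662, so d_i1 = -6.019 cm.
The intermediate image is 6.019 cm to the left of lens 1 (virtual), which is 101 − (-6.019) = 107.0 cm to the left of lens 2, so d_o2 = +107.0 cm.
Lens 2: 1/d_i2 = 1/f₂ − 1/d_o2 = 1/(22.4) − 1/(107.0) = 0.03530, so d_i2 = 28.3 cm.
The final image is real, 28.3 cm to the right of lens 2 (overall magnification ≈ -0.38).

28.3 cm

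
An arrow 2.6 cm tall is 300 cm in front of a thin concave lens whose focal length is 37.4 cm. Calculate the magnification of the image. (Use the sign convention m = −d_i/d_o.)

m = +0.111

For a concave lens, f = -37.4 cm.
1/d_i = 1/f − 1/d_o = 1/(-37.40) − 1/(300) = -0.03007, so d_i = -33.25 cm.
m = −d_i/d_o = −(-33.25)/(300) = +0.111.
The image is virtual, upright and reduced, on the same side as the object.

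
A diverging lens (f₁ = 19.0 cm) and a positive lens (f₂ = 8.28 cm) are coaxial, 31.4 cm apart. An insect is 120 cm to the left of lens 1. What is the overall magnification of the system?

m = -0.0286

f₁ = −19.0 cm (diverging).
Lens 1: 1/d_i1 = 1/(-19.0) − 1/(120) = -0.06096, so d_i1 = -16.40 cm; m₁ = −d_i1/d_o1 = +0.1367.
d_o2 = 31.4 − (-16.40) = 47.80 cm.
Lens 2: 1/d_i2 = 1/(8.28) − 1/(47.80) = 0.09985, so d_i2 = 10.01 cm; m₂ = −d_i2/d_o2 = -0.2095.
m = m₁·m₂ = (+0.1367)(-0.2095) = -0.0286.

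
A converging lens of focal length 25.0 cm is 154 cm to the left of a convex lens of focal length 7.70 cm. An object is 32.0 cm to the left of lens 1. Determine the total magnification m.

m = +0.859

Lens 1: 1/d_i1 = 1/(25.0) − 1/(32.0) = 0.008750, so d_i1 = 114.3 cm; m₁ = −d_i1/d_o1 = -3.572.
d_o2 = 154 − (114.3) = 39.70 cm.
Lens 2: 1/d_i2 = 1/(7.70) − 1/(39.70) = 0.1047, so d_i2 = 9.553 cm; m₂ = −d_i2/d_o2 = -0.2406.
m = m₁·m₂ = (-3.572)(-0.2406) = +0.859.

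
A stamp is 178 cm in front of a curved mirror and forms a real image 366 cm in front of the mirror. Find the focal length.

f = 120 cm (concave)

Real image ⇒ d_i = +366 cm.
1/f = 1/d_o + 1/d_i = 1/(178) + 1/(366) = 0.008350, so f = 120 cm.
Since f is positive, the curved mirror is concave.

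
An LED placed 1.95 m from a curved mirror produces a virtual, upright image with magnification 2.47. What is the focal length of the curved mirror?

f = 3.28 m (concave)

m = −d_i/d_o ⇒ d_i = −m·d_o = −(+2.47)·(1.95) = -4.817 m.
1/f = 1/d_o + 1/d_i = 1/(1.95) + 1/(-4.817) = 0.3052, so f = 3.28 m.
Since f is positive, the curved mirror is concave.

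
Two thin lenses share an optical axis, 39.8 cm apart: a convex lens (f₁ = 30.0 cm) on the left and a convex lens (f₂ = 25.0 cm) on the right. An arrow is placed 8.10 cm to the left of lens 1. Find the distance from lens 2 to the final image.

Lens 1: 1/d_i1 = 1/f₁ − 1/d_o1 = 1/(30.0) − 1/(8.10) = -0.09012, so d_i1 = -11.10 cm.
The intermediate image is 11.10 cm to the left of lens 1 (virtual), which is 39.8 − (-11.10) = 50.90 cm to the left of lens 2, so d_o2 = +50.90 cm.
Lens 2: 1/d_i2 = 1/f₂ − 1/d_o2 = 1/(25.0) − 1/(50.90) = 0.02035, so d_i2 = 49.1 cm.
The final image is real, 49.1 cm to the right of lens 2 (overall magnification ≈ -1.3).

49.1 cm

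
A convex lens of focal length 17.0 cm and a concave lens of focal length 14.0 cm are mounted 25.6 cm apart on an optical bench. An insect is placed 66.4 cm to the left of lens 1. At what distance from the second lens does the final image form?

2.30 cm

Lens 1: 1/d_i1 = 1/f₁ − 1/d_o1 = 1/(17.0) − 1/(66.4) = 0.04376, so d_i1 = 22.85 cm.
The intermediate image is 22.85 cm to the right of lens 1, which is 25.6 − (22.85) = 2.750 cm to the left of lens 2, so d_o2 = +2.750 cm.
Lens 2 is diverging, so f₂ = −14.0 cm.
Lens 2: 1/d_i2 = 1/f₂ − 1/d_o2 = 1/(-14.0) − 1/(2.750) = -0.4351, so d_i2 = -2.30 cm.
The final image is virtual, 2.30 cm to the left of lens 2 (overall magnification ≈ -0.29).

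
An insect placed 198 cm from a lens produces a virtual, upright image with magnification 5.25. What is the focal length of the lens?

m = −d_i/d_o ⇒ d_i = −m·d_o = −(+5.25)·(198) = -1040 cm.
1/f = 1/d_o + 1/d_i = 1/(198) + 1/(-1040) = 0.004089, so f = 245 cm.
Since f is positive, the lens is converging.

f = 245 cm (converging)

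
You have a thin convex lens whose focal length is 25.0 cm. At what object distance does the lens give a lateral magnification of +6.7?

m = −d_i/d_o ⇒ d_i = −m·d_o.
1/f = 1/d_o + 1/d_i = 1/d_o − 1/(m·d_o) = (1 − 1/m)/d_o, so d_o = f(1 − 1/m) = (25.00)(1 − 1/(+6.7)) = 21.3 cm.

21.3 cm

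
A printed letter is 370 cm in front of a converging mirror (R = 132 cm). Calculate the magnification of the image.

m = -0.217

f = R/2 = 132/2 = 66.00 cm.
1/d_i = 1/f − 1/d_o = 1/(66.00) − 1/(370) = 0.01245, so d_i = 80.33 cm.
m = −d_i/d_o = −(80.33)/(370) = -0.217.
The image is real, inverted and reduced, in front of the mirror.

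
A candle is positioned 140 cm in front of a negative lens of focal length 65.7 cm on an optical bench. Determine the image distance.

For a negative lens, f = -65.7 cm.
Thin-lens equation: 1/s_i = 1/f − 1/s_o = 1/(-65.70) − 1/(140) = -0.01522 − 0.007143 = -0.02236, so s_i = -44.7 cm.
The image is virtual, upright and reduced, on the same side as the object.

44.7 cm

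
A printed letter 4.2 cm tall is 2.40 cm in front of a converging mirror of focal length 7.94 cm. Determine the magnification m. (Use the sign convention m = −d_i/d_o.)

m = +1.43

1/d_i = 1/f − 1/d_o = 1/(7.940) − 1/(2.40) = -0.2907, so d_i = -3.440 cm.
m = −d_i/d_o = −(-3.440)/(2.40) = +1.43.
The image is virtual, upright and enlarged, behind the mirror.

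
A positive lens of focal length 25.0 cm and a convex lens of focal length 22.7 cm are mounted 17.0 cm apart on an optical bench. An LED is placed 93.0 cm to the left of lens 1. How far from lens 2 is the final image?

9.78 cm

Lens 1: 1/d_i1 = 1/f₁ − 1/d_o1 = 1/(25.0) − 1/(93.0) = 0.02925, so d_i1 = 34.19 cm.
The intermediate image is 34.19 cm to the right of lens 1, which lies 17.19 cm to the right of lens 2 — a virtual object — so d_o2 = −17.19 cm.
Lens 2: 1/d_i2 = 1/f₂ − 1/d_o2 = 1/(22.7) − 1/(-17.19) = 0.1022, so d_i2 = 9.78 cm.
The final image is real, 9.78 cm to the right of lens 2 (overall magnification ≈ -0.21).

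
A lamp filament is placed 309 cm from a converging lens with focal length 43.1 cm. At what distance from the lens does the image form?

50.1 cm

Lens equation: 1/s_i = 1/f − 1/s_o = 1/(43.10) − 1/(309) = 0.02320 − 0.003236 = 0.01997, so s_i = 50.1 cm.
The image is real, inverted and reduced, on the far side of the lens.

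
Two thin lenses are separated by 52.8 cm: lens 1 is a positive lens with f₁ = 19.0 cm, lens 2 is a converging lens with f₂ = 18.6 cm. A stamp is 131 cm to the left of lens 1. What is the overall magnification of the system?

m = +0.263

Lens 1: 1/d_i1 = 1/(19.0) − 1/(131) = 0.04500, so d_i1 = 22.22 cm; m₁ = −d_i1/d_o1 = -0.1696.
d_o2 = 52.8 − (22.22) = 30.58 cm.
Lens 2: 1/d_i2 = 1/(18.6) − 1/(30.58) = 0.02106, so d_i2 = 47.48 cm; m₂ = −d_i2/d_o2 = -1.553.
m = m₁·m₂ = (-0.1696)(-1.553) = +0.263.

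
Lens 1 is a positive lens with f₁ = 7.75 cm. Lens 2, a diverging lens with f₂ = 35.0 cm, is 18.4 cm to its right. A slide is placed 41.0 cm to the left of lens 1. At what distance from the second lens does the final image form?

Lens 1: 1/d_i1 = 1/f₁ − 1/d_o1 = 1/(7.75) − 1/(41.0) = 0.1046, so d_i1 = 9.556 cm.
The intermediate image is 9.556 cm to the right of lens 1, which is 18.4 − (9.556) = 8.844 cm to the left of lens 2, so d_o2 = +8.844 cm.
Lens 2 is diverging, so f₂ = −35.0 cm.
Lens 2: 1/d_i2 = 1/f₂ − 1/d_o2 = 1/(-35.0) − 1/(8.844) = -0.1416, so d_i2 = -7.06 cm.
The final image is virtual, 7.06 cm to the left of lens 2 (overall magnification ≈ -0.19).

7.06 cm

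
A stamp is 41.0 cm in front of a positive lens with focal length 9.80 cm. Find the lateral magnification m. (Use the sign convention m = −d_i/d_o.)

m = -0.314

1/d_i = 1/f − 1/d_o = 1/(9.800) − 1/(41.0) = 0.07765, so d_i = 12.88 cm.
m = −d_i/d_o = −(12.88)/(41.0) = -0.314.
The image is real, inverted and reduced, on the far side of the lens.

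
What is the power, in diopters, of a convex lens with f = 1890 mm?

f = 189 cm = 1.89 m.
P = 1/f = 1/(1.89 m) = +0.529 D.

P = +0.529 D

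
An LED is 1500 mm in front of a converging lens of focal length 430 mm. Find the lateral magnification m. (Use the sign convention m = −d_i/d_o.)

m = -0.402

1/d_i = 1/f − 1/d_o = 1/(430.0) − 1/(1500) = 0.001659, so d_i = 602.8 mm.
m = −d_i/d_o = −(602.8)/(1500) = -0.402.
The image is real, inverted and reduced, on the far side of the lens.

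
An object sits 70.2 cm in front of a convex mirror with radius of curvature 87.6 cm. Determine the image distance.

27.0 cm

f = R/2 = 87.6/2 = 43.80 cm; for a convex mirror, f = -43.80 cm.
Mirror equation: 1/s_i = 1/f − 1/s_o = 1/(-43.80) − 1/(70.2) = -0.02283 − 0.01425 = -0.03708, so s_i = -27.0 cm.
The image is virtual, upright and reduced, behind the mirror.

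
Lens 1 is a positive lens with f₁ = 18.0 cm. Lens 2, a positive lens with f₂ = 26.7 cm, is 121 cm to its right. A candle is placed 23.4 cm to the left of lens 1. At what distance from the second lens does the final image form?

Lens 1: 1/d_i1 = 1/f₁ − 1/d_o1 = 1/(18.0) − 1/(23.4) = 0.01282, so d_i1 = 78.00 cm.
The intermediate image is 78.00 cm to the right of lens 1, which is 121 − (78.00) = 43.00 cm to the left of lens 2, so d_o2 = +43.00 cm.
Lens 2: 1/d_i2 = 1/f₂ − 1/d_o2 = 1/(26.7) − 1/(43.00) = 0.01420, so d_i2 = 70.4 cm.
The final image is real, 70.4 cm to the right of lens 2 (overall magnification ≈ 5.5).

70.4 cm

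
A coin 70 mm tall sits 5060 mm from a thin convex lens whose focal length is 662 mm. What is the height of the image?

10.5 mm

1/d_i = 1/f − 1/d_o = 1/(662.0) − 1/(5060) = 0.001313, so d_i = 761.6 mm.
m = −d_i/d_o = -0.1505.
|h_i| = |m|·h_o = 0.1505 × 70 = 10.5 mm. The image is real, inverted and reduced, on the far side of the lens.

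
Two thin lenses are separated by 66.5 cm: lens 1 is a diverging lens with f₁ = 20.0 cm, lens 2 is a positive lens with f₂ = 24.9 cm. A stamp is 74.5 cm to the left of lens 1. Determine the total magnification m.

m = -0.0919

f₁ = −20.0 cm (diverging).
Lens 1: 1/d_i1 = 1/(-20.0) − 1/(74.5) = -0.06342, so d_i1 = -15.77 cm; m₁ = −d_i1/d_o1 = +0.2117.
d_o2 = 66.5 − (-15.77) = 82.27 cm.
Lens 2: 1/d_i2 = 1/(24.9) − 1/(82.27) = 0.02801, so d_i2 = 35.71 cm; m₂ = −d_i2/d_o2 = -0.4340.
m = m₁·m₂ = (+0.2117)(-0.4340) = -0.0919.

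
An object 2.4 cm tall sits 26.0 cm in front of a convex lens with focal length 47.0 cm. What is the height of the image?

5.37 cm

1/d_i = 1/f − 1/d_o = 1/(47.00) − 1/(26.0) = -0.01718, so d_i = -58.19 cm.
m = −d_i/d_o = +2.238.
|h_i| = |m|·h_o = 2.238 × 2.4 = 5.37 cm. The image is virtual, upright and enlarged, on the same side as the object.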